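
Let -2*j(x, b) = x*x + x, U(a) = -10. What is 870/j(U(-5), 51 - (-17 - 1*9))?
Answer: -58/3 ≈ -19.333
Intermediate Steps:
j(x, b) = -x/2 - x²/2 (j(x, b) = -(x*x + x)/2 = -(x² + x)/2 = -(x + x²)/2 = -x/2 - x²/2)
870/j(U(-5), 51 - (-17 - 1*9)) = 870/((-½*(-10)*(1 - 10))) = 870/((-½*(-10)*(-9))) = 870/(-45) = 870*(-1/45) = -58/3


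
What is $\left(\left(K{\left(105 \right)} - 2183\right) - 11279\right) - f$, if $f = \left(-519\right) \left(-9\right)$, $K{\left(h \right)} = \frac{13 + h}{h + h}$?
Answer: $- \frac{1903906}{105} \approx -18132.0$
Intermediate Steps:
$K{\left(h \right)} = \frac{13 + h}{2 h}$
$f = 4671$
$\left(\left(K{\left(105 \right)} - 2183\right) - 11279\right) - f = \left(\left(\frac{13 + 105}{2 \cdot 105} - 2183\right) - 11279\right) - 4671 = \left(\left(\frac{1}{2} \cdot \frac{1}{105} \cdot 118 - 2183\right) - 11279\right) - 4671 = \left(\left(\frac{59}{105} - 2183\right) - 11279\right) - 4671 = \left(- \frac{229156}{105} - 11279\right) - 4671 = - \frac{1413451}{105} - 4671 = - \frac{1903906}{105}$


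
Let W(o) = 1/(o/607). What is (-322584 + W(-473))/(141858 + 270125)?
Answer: -152582839/194867959 ≈ -0.78301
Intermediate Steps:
W(o) = 607/o (W(o) = 1/(o*(1/607)) = 1/(o/607) = 607/o)
(-322584 + W(-473))/(141858 + 270125) = (-322584 + 607/(-473))/(141858 + 270125) = (-322584 + 607*(-1/473))/411983 = (-322584 - 607/473)*(1/411983) = -152582839/473*1/411983 = -152582839/194867959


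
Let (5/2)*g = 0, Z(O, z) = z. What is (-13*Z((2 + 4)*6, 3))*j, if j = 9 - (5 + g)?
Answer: -156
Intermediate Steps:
g = 0 (g = (⅖)*0 = 0)
j = 4 (j = 9 - (5 + 0) = 9 - 1*5 = 9 - 5 = 4)
(-13*Z((2 + 4)*6, 3))*j = -13*3*4 = -39*4 = -156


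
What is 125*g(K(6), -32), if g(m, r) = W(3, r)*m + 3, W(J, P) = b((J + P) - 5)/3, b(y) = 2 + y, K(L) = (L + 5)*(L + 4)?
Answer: -438875/3 ≈ -1.4629e+5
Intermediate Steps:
K(L) = (4 + L)*(5 + L) (K(L) = (5 + L)*(4 + L) = (4 + L)*(5 + L))
W(J, P) = -1 + J/3 + P/3 (W(J, P) = (2 + ((J + P) - 5))/3 = (2 + (-5 + J + P))*(⅓) = (-3 + J + P)*(⅓) = -1 + J/3 + P/3)
g(m, r) = 3 + m*r/3 (g(m, r) = (-1 + (⅓)*3 + r/3)*m + 3 = (-1 + 1 + r/3)*m + 3 = (r/3)*m + 3 = m*r/3 + 3 = 3 + m*r/3)
125*g(K(6), -32) = 125*(3 + (⅓)*(20 + 6² + 9*6)*(-32)) = 125*(3 + (⅓)*(20 + 36 + 54)*(-32)) = 125*(3 + (⅓)*110*(-32)) = 125*(3 - 3520/3) = 125*(-3511/3) = -438875/3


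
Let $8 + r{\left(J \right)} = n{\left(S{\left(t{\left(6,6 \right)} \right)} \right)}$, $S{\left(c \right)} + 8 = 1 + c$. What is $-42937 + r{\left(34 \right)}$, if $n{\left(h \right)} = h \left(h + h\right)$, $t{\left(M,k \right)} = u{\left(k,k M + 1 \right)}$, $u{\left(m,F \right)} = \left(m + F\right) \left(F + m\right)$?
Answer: $6742983$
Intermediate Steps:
$u{\left(m,F \right)} = \left(F + m\right)^{2}$ ($u{\left(m,F \right)} = \left(F + m\right) \left(F + m\right) = \left(F + m\right)^{2}$)
$t{\left(M,k \right)} = \left(1 + k + M k\right)^{2}$ ($t{\left(M,k \right)} = \left(\left(k M + 1\right) + k\right)^{2} = \left(\left(M k + 1\right) + k\right)^{2} = \left(\left(1 + M k\right) + k\right)^{2} = \left(1 + k + M k\right)^{2}$)
$S{\left(c \right)} = -7 + c$ ($S{\left(c \right)} = -8 + \left(1 + c\right) = -7 + c$)
$n{\left(h \right)} = 2 h^{2}$ ($n{\left(h \right)} = h 2 h = 2 h^{2}$)
$r{\left(J \right)} = 6785920$ ($r{\left(J \right)} = -8 + 2 \left(-7 + \left(1 + 6 + 6 \cdot 6\right)^{2}\right)^{2} = -8 + 2 \left(-7 + \left(1 + 6 + 36\right)^{2}\right)^{2} = -8 + 2 \left(-7 + 43^{2}\right)^{2} = -8 + 2 \left(-7 + 1849\right)^{2} = -8 + 2 \cdot 1842^{2} = -8 + 2 \cdot 3392964 = -8 + 6785928 = 6785920$)
$-42937 + r{\left(34 \right)} = -42937 + 6785920 = 6742983$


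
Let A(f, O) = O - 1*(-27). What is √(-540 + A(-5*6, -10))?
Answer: I*√523 ≈ 22.869*I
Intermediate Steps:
A(f, O) = 27 + O (A(f, O) = O + 27 = 27 + O)
√(-540 + A(-5*6, -10)) = √(-540 + (27 - 10)) = √(-540 + 17) = √(-523) = I*√523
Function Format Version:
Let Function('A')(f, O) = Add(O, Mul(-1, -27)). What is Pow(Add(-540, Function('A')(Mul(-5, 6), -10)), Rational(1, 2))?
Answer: Mul(I, Pow(523, Rational(1, 2))) ≈ Mul(22.869, I)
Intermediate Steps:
Function('A')(f, O) = Add(27, O) (Function('A')(f, O) = Add(O, 27) = Add(27, O))
Pow(Add(-540, Function('A')(Mul(-5, 6), -10)), Rational(1, 2)) = Pow(Add(-540, Add(27, -10)), Rational(1, 2)) = Pow(Add(-540, 17), Rational(1, 2)) = Pow(-523, Rational(1, 2)) = Mul(I, Pow(523, Rational(1, 2)))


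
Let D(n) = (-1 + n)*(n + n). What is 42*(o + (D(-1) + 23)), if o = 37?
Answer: 2688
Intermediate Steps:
D(n) = 2*n*(-1 + n) (D(n) = (-1 + n)*(2*n) = 2*n*(-1 + n))
42*(o + (D(-1) + 23)) = 42*(37 + (2*(-1)*(-1 - 1) + 23)) = 42*(37 + (2*(-1)*(-2) + 23)) = 42*(37 + (4 + 23)) = 42*(37 + 27) = 42*64 = 2688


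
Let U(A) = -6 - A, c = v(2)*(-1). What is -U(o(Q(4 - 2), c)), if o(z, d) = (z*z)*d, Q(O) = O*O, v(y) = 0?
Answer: 6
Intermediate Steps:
c = 0 (c = 0*(-1) = 0)
Q(O) = O**2
o(z, d) = d*z**2 (o(z, d) = z**2*d = d*z**2)
-U(o(Q(4 - 2), c)) = -(-6 - 0*((4 - 2)**2)**2) = -(-6 - 0*(2**2)**2) = -(-6 - 0*4**2) = -(-6 - 0*16) = -(-6 - 1*0) = -(-6 + 0) = -1*(-6) = 6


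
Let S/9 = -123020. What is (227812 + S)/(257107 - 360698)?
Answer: 879368/103591 ≈ 8.4888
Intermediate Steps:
S = -1107180 (S = 9*(-123020) = -1107180)
(227812 + S)/(257107 - 360698) = (227812 - 1107180)/(257107 - 360698) = -879368/(-103591) = -879368*(-1/103591) = 879368/103591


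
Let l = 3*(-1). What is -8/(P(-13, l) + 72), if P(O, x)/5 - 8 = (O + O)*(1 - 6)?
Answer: -4/381 ≈ -0.010499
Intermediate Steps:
l = -3
P(O, x) = 40 - 50*O (P(O, x) = 40 + 5*((O + O)*(1 - 6)) = 40 + 5*((2*O)*(-5)) = 40 + 5*(-10*O) = 40 - 50*O)
-8/(P(-13, l) + 72) = -8/((40 - 50*(-13)) + 72) = -8/((40 + 650) + 72) = -8/(690 + 72) = -8/762 = -8*1/762 = -4/381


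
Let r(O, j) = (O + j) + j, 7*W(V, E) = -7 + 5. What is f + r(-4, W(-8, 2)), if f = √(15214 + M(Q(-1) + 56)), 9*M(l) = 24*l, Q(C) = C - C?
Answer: -32/7 + √138270/3 ≈ 119.38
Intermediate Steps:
Q(C) = 0
W(V, E) = -2/7 (W(V, E) = (-7 + 5)/7 = (⅐)*(-2) = -2/7)
M(l) = 8*l/3 (M(l) = (24*l)/9 = 8*l/3)
r(O, j) = O + 2*j
f = √138270/3 (f = √(15214 + 8*(0 + 56)/3) = √(15214 + (8/3)*56) = √(15214 + 448/3) = √(46090/3) = √138270/3 ≈ 123.95)
f + r(-4, W(-8, 2)) = √138270/3 + (-4 + 2*(-2/7)) = √138270/3 + (-4 - 4/7) = √138270/3 - 32/7 = -32/7 + √138270/3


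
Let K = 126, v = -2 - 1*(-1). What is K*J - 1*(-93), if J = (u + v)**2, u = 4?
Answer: 1227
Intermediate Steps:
v = -1 (v = -2 + 1 = -1)
J = 9 (J = (4 - 1)**2 = 3**2 = 9)
K*J - 1*(-93) = 126*9 - 1*(-93) = 1134 + 93 = 1227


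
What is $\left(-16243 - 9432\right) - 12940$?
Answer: $-38615$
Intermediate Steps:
$\left(-16243 - 9432\right) - 12940 = -25675 + \left(-13279 + 339\right) = -25675 - 12940 = -38615$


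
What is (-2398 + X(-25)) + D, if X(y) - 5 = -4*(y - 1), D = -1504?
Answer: -3793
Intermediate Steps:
X(y) = 9 - 4*y (X(y) = 5 - 4*(y - 1) = 5 - 4*(-1 + y) = 5 + (4 - 4*y) = 9 - 4*y)
(-2398 + X(-25)) + D = (-2398 + (9 - 4*(-25))) - 1504 = (-2398 + (9 + 100)) - 1504 = (-2398 + 109) - 1504 = -2289 - 1504 = -3793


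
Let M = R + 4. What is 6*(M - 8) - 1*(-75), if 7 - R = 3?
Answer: 75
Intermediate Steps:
R = 4 (R = 7 - 1*3 = 7 - 3 = 4)
M = 8 (M = 4 + 4 = 8)
6*(M - 8) - 1*(-75) = 6*(8 - 8) - 1*(-75) = 6*0 + 75 = 0 + 75 = 75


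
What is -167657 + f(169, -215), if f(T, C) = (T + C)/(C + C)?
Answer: -36046232/215 ≈ -1.6766e+5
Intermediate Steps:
f(T, C) = (C + T)/(2*C) (f(T, C) = (C + T)/((2*C)) = (C + T)*(1/(2*C)) = (C + T)/(2*C))
-167657 + f(169, -215) = -167657 + (½)*(-215 + 169)/(-215) = -167657 + (½)*(-1/215)*(-46) = -167657 + 23/215 = -36046232/215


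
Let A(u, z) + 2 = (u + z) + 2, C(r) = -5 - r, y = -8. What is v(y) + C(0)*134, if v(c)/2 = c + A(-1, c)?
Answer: -704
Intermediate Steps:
A(u, z) = u + z (A(u, z) = -2 + ((u + z) + 2) = -2 + (2 + u + z) = u + z)
v(c) = -2 + 4*c (v(c) = 2*(c + (-1 + c)) = 2*(-1 + 2*c) = -2 + 4*c)
v(y) + C(0)*134 = (-2 + 4*(-8)) + (-5 - 1*0)*134 = (-2 - 32) + (-5 + 0)*134 = -34 - 5*134 = -34 - 670 = -704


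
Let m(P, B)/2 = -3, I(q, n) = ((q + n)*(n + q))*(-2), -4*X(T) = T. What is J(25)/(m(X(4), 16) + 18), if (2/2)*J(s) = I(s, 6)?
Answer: -961/6 ≈ -160.17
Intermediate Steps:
X(T) = -T/4
I(q, n) = -2*(n + q)**2 (I(q, n) = ((n + q)*(n + q))*(-2) = (n + q)**2*(-2) = -2*(n + q)**2)
J(s) = -2*(6 + s)**2
m(P, B) = -6 (m(P, B) = 2*(-3) = -6)
J(25)/(m(X(4), 16) + 18) = (-2*(6 + 25)**2)/(-6 + 18) = -2*31**2/12 = -2*961*(1/12) = -1922*1/12 = -961/6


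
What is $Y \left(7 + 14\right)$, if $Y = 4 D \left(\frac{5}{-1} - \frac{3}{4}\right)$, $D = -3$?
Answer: $1449$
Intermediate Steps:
$Y = 69$ ($Y = 4 \left(-3\right) \left(\frac{5}{-1} - \frac{3}{4}\right) = - 12 \left(5 \left(-1\right) - \frac{3}{4}\right) = - 12 \left(-5 - \frac{3}{4}\right) = \left(-12\right) \left(- \frac{23}{4}\right) = 69$)
$Y \left(7 + 14\right) = 69 \left(7 + 14\right) = 69 \cdot 21 = 1449$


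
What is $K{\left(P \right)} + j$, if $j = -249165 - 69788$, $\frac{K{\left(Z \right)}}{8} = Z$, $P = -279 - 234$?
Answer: $-323057$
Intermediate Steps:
$P = -513$
$K{\left(Z \right)} = 8 Z$
$j = -318953$ ($j = -249165 - 69788 = -318953$)
$K{\left(P \right)} + j = 8 \left(-513\right) - 318953 = -4104 - 318953 = -323057$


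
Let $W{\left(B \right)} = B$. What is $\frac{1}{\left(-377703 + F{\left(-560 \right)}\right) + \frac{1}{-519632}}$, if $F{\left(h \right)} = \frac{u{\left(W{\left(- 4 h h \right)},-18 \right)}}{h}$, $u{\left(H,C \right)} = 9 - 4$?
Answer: $- \frac{909356}{343466497389} \approx -2.6476 \cdot 10^{-6}$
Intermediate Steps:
$u{\left(H,C \right)} = 5$
$F{\left(h \right)} = \frac{5}{h}$
$\frac{1}{\left(-377703 + F{\left(-560 \right)}\right) + \frac{1}{-519632}} = \frac{1}{\left(-377703 + \frac{5}{-560}\right) + \frac{1}{-519632}} = \frac{1}{\left(-377703 + 5 \left(- \frac{1}{560}\right)\right) - \frac{1}{519632}} = \frac{1}{\left(-377703 - \frac{1}{112}\right) - \frac{1}{519632}} = \frac{1}{- \frac{42302737}{112} - \frac{1}{519632}} = \frac{1}{- \frac{343466497389}{909356}} = - \frac{909356}{343466497389}$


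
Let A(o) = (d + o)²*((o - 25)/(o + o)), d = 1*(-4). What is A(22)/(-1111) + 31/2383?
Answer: 957920/29122643 ≈ 0.032893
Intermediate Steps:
d = -4
A(o) = (-4 + o)²*(-25 + o)/(2*o) (A(o) = (-4 + o)²*((o - 25)/(o + o)) = (-4 + o)²*((-25 + o)/((2*o))) = (-4 + o)²*((-25 + o)*(1/(2*o))) = (-4 + o)²*((-25 + o)/(2*o)) = (-4 + o)²*(-25 + o)/(2*o))
A(22)/(-1111) + 31/2383 = ((½)*(-4 + 22)²*(-25 + 22)/22)/(-1111) + 31/2383 = ((½)*(1/22)*18²*(-3))*(-1/1111) + 31*(1/2383) = ((½)*(1/22)*324*(-3))*(-1/1111) + 31/2383 = -243/11*(-1/1111) + 31/2383 = 243/12221 + 31/2383 = 957920/29122643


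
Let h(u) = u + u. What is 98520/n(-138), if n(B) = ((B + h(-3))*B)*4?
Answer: 4105/3312 ≈ 1.2394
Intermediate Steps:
h(u) = 2*u
n(B) = 4*B*(-6 + B) (n(B) = ((B + 2*(-3))*B)*4 = ((B - 6)*B)*4 = ((-6 + B)*B)*4 = (B*(-6 + B))*4 = 4*B*(-6 + B))
98520/n(-138) = 98520/((4*(-138)*(-6 - 138))) = 98520/((4*(-138)*(-144))) = 98520/79488 = 98520*(1/79488) = 4105/3312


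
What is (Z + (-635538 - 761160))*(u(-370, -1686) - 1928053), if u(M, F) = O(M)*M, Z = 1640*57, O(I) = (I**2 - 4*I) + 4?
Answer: 69240145667994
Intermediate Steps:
O(I) = 4 + I**2 - 4*I
Z = 93480
u(M, F) = M*(4 + M**2 - 4*M) (u(M, F) = (4 + M**2 - 4*M)*M = M*(4 + M**2 - 4*M))
(Z + (-635538 - 761160))*(u(-370, -1686) - 1928053) = (93480 + (-635538 - 761160))*(-370*(4 + (-370)**2 - 4*(-370)) - 1928053) = (93480 - 1396698)*(-370*(4 + 136900 + 1480) - 1928053) = -1303218*(-370*138384 - 1928053) = -1303218*(-51202080 - 1928053) = -1303218*(-53130133) = 69240145667994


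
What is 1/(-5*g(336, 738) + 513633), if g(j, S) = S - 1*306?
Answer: 1/511473 ≈ 1.9551e-6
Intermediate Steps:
g(j, S) = -306 + S (g(j, S) = S - 306 = -306 + S)
1/(-5*g(336, 738) + 513633) = 1/(-5*(-306 + 738) + 513633) = 1/(-5*432 + 513633) = 1/(-2160 + 513633) = 1/511473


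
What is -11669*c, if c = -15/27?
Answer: 58345/9 ≈ 6482.8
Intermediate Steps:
c = -5/9 (c = -15*1/27 = -5/9 ≈ -0.55556)
-11669*c = -11669*(-5/9) = 58345/9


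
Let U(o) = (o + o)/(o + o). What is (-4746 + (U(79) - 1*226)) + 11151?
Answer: 6180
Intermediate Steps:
U(o) = 1 (U(o) = (2*o)/((2*o)) = (2*o)*(1/(2*o)) = 1)
(-4746 + (U(79) - 1*226)) + 11151 = (-4746 + (1 - 1*226)) + 11151 = (-4746 + (1 - 226)) + 11151 = (-4746 - 225) + 11151 = -4971 + 11151 = 6180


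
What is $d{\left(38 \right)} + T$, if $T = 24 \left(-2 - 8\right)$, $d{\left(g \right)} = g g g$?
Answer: $54632$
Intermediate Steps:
$d{\left(g \right)} = g^{3}$ ($d{\left(g \right)} = g^{2} g = g^{3}$)
$T = -240$ ($T = 24 \left(-2 - 8\right) = 24 \left(-10\right) = -240$)
$d{\left(38 \right)} + T = 38^{3} - 240 = 54872 - 240 = 54632$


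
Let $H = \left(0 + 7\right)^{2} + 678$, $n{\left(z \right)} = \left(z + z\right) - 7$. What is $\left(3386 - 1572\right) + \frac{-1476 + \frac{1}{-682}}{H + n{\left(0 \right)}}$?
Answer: $\frac{889739927}{491040} \approx 1811.9$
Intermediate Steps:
$n{\left(z \right)} = -7 + 2 z$ ($n{\left(z \right)} = 2 z - 7 = -7 + 2 z$)
$H = 727$ ($H = 7^{2} + 678 = 49 + 678 = 727$)
$\left(3386 - 1572\right) + \frac{-1476 + \frac{1}{-682}}{H + n{\left(0 \right)}} = \left(3386 - 1572\right) + \frac{-1476 + \frac{1}{-682}}{727 + \left(-7 + 2 \cdot 0\right)} = 1814 + \frac{-1476 - \frac{1}{682}}{727 + \left(-7 + 0\right)} = 1814 - \frac{1006633}{682 \left(727 - 7\right)} = 1814 - \frac{1006633}{682 \cdot 720} = 1814 - \frac{1006633}{491040} = \frac{889739927}{491040}$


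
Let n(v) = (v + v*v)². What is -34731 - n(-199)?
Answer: -1552552335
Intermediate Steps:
n(v) = (v + v²)²
-34731 - n(-199) = -34731 - (-199)²*(1 - 199)² = -34731 - 39601*(-198)² = -34731 - 39601*39204 = -34731 - 1*1552517604 = -34731 - 1552517604 = -1552552335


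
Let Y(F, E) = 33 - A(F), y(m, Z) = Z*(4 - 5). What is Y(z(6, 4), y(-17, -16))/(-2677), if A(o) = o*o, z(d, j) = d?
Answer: 3/2677 ≈ 0.0011207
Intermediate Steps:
A(o) = o²
y(m, Z) = -Z (y(m, Z) = Z*(-1) = -Z)
Y(F, E) = 33 - F²
Y(z(6, 4), y(-17, -16))/(-2677) = (33 - 1*6²)/(-2677) = (33 - 1*36)*(-1/2677) = (33 - 36)*(-1/2677) = -3*(-1/2677) = 3/2677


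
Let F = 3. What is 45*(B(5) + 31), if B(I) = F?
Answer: 1530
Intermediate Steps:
B(I) = 3
45*(B(5) + 31) = 45*(3 + 31) = 45*34 = 1530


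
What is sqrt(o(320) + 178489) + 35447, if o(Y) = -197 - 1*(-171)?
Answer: 35447 + sqrt(178463) ≈ 35869.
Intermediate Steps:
o(Y) = -26 (o(Y) = -197 + 171 = -26)
sqrt(o(320) + 178489) + 35447 = sqrt(-26 + 178489) + 35447 = sqrt(178463) + 35447 = 35447 + sqrt(178463)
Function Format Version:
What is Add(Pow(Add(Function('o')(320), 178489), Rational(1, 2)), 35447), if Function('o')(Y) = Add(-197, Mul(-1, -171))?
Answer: Add(35447, Pow(178463, Rational(1, 2))) ≈ 35869.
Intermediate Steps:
Function('o')(Y) = -26 (Function('o')(Y) = Add(-197, 171) = -26)
Add(Pow(Add(Function('o')(320), 178489), Rational(1, 2)), 35447) = Add(Pow(Add(-26, 178489), Rational(1, 2)), 35447) = Add(Pow(178463, Rational(1, 2)), 35447) = Add(35447, Pow(178463, Rational(1, 2)))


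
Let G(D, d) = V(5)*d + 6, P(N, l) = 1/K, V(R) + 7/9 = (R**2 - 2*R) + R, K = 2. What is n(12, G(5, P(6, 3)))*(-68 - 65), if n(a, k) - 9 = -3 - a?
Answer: 798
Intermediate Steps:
V(R) = -7/9 + R**2 - R (V(R) = -7/9 + ((R**2 - 2*R) + R) = -7/9 + (R**2 - R) = -7/9 + R**2 - R)
P(N, l) = 1/2
G(D, d) = 6 + 173*d/9 (G(D, d) = (-7/9 + 5**2 - 1*5)*d + 6 = (-7/9 + 25 - 5)*d + 6 = 173*d/9 + 6 = 6 + 173*d/9)
n(a, k) = 6 - a (n(a, k) = 9 + (-3 - a) = 6 - a)
n(12, G(5, P(6, 3)))*(-68 - 65) = (6 - 1*12)*(-68 - 65) = (6 - 12)*(-133) = -6*(-133) = 798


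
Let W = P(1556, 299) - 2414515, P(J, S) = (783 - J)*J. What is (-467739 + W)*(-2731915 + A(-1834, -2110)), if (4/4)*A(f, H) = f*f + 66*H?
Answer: -2011397065002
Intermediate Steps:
P(J, S) = J*(783 - J)
A(f, H) = f**2 + 66*H (A(f, H) = f*f + 66*H = f**2 + 66*H)
W = -3617303 (W = 1556*(783 - 1*1556) - 2414515 = 1556*(783 - 1556) - 2414515 = 1556*(-773) - 2414515 = -1202788 - 2414515 = -3617303)
(-467739 + W)*(-2731915 + A(-1834, -2110)) = (-467739 - 3617303)*(-2731915 + ((-1834)**2 + 66*(-2110))) = -4085042*(-2731915 + (3363556 - 139260)) = -4085042*(-2731915 + 3224296) = -4085042*492381 = -2011397065002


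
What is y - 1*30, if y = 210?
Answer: 180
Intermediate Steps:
y - 1*30 = 210 - 1*30 = 210 - 30 = 180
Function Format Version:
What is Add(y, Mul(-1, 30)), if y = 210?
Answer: 180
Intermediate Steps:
Add(y, Mul(-1, 30)) = Add(210, Mul(-1, 30)) = Add(210, -30) = 180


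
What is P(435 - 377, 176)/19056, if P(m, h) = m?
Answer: 29/9528 ≈ 0.0030437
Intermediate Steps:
P(435 - 377, 176)/19056 = (435 - 377)/19056 = 58*(1/19056) = 29/9528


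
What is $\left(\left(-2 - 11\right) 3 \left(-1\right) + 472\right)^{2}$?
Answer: $261121$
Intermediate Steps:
$\left(\left(-2 - 11\right) 3 \left(-1\right) + 472\right)^{2} = \left(\left(-13\right) \left(-3\right) + 472\right)^{2} = \left(39 + 472\right)^{2} = 511^{2} = 261121$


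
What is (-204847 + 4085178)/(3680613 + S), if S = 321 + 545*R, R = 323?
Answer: 3880331/3856969 ≈ 1.0061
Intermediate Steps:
S = 176356 (S = 321 + 545*323 = 321 + 176035 = 176356)
(-204847 + 4085178)/(3680613 + S) = (-204847 + 4085178)/(3680613 + 176356) = 3880331/3856969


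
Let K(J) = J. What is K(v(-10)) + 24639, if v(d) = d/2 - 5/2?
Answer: 49263/2 ≈ 24632.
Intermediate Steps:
v(d) = -5/2 + d/2 (v(d) = d*(½) - 5*½ = d/2 - 5/2 = -5/2 + d/2)
K(v(-10)) + 24639 = (-5/2 + (½)*(-10)) + 24639 = (-5/2 - 5) + 24639 = -15/2 + 24639 = 49263/2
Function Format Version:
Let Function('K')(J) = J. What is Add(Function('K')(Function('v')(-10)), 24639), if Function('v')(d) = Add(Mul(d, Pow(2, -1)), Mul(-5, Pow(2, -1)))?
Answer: Rational(49263, 2) ≈ 24632.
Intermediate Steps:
Function('v')(d) = Add(Rational(-5, 2), Mul(Rational(1, 2), d)) (Function('v')(d) = Add(Mul(d, Rational(1, 2)), Mul(-5, Rational(1, 2))) = Add(Mul(Rational(1, 2), d), Rational(-5, 2)) = Add(Rational(-5, 2), Mul(Rational(1, 2), d)))
Add(Function('K')(Function('v')(-10)), 24639) = Add(Add(Rational(-5, 2), Mul(Rational(1, 2), -10)), 24639) = Add(Add(Rational(-5, 2), -5), 24639) = Add(Rational(-15, 2), 24639) = Rational(49263, 2)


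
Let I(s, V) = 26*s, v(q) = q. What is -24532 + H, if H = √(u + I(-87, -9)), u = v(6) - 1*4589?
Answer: -24532 + 37*I*√5 ≈ -24532.0 + 82.734*I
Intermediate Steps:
u = -4583 (u = 6 - 1*4589 = 6 - 4589 = -4583)
H = 37*I*√5 (H = √(-4583 + 26*(-87)) = √(-4583 - 2262) = √(-6845) = 37*I*√5 ≈ 82.734*I)
-24532 + H = -24532 + 37*I*√5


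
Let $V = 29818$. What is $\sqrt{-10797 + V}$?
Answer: $\sqrt{19021} \approx 137.92$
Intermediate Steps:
$\sqrt{-10797 + V} = \sqrt{-10797 + 29818} = \sqrt{19021}$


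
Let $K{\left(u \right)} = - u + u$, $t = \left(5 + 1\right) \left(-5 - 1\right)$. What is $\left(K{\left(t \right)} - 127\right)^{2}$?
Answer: $16129$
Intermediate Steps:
$t = -36$ ($t = 6 \left(-6\right) = -36$)
$K{\left(u \right)} = 0$
$\left(K{\left(t \right)} - 127\right)^{2} = \left(0 - 127\right)^{2} = \left(-127\right)^{2} = 16129$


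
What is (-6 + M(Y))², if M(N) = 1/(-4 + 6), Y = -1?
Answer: 121/4 ≈ 30.250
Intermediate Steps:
M(N) = ½ (M(N) = 1/2 = ½)
(-6 + M(Y))² = (-6 + ½)² = (-11/2)² = 121/4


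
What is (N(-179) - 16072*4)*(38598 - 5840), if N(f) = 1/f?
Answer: -376964421174/179 ≈ -2.1059e+9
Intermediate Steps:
(N(-179) - 16072*4)*(38598 - 5840) = (1/(-179) - 16072*4)*(38598 - 5840) = (-1/179 - 64288)*32758 = -11507553/179*32758 = -376964421174/179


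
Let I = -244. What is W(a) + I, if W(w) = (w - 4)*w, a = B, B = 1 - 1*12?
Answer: -79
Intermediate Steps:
B = -11 (B = 1 - 12 = -11)
a = -11
W(w) = w*(-4 + w) (W(w) = (-4 + w)*w = w*(-4 + w))
W(a) + I = -11*(-4 - 11) - 244 = -11*(-15) - 244 = 165 - 244 = -79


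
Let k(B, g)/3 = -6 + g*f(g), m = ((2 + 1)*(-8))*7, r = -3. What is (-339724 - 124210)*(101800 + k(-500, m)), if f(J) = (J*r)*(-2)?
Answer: -282913448276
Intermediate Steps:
f(J) = 6*J (f(J) = (J*(-3))*(-2) = -3*J*(-2) = 6*J)
m = -168 (m = (3*(-8))*7 = -24*7 = -168)
k(B, g) = -18 + 18*g² (k(B, g) = 3*(-6 + g*(6*g)) = 3*(-6 + 6*g²) = -18 + 18*g²)
(-339724 - 124210)*(101800 + k(-500, m)) = (-339724 - 124210)*(101800 + (-18 + 18*(-168)²)) = -463934*(101800 + (-18 + 18*28224)) = -463934*(101800 + (-18 + 508032)) = -463934*(101800 + 508014) = -463934*609814 = -282913448276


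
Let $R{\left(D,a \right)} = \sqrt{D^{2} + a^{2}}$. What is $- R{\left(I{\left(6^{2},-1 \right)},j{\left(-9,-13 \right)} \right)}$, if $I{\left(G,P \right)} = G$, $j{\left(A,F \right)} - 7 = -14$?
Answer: $- \sqrt{1345} \approx -36.674$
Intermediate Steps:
$j{\left(A,F \right)} = -7$ ($j{\left(A,F \right)} = 7 - 14 = -7$)
$- R{\left(I{\left(6^{2},-1 \right)},j{\left(-9,-13 \right)} \right)} = - \sqrt{\left(6^{2}\right)^{2} + \left(-7\right)^{2}} = - \sqrt{36^{2} + 49} = - \sqrt{1296 + 49} = - \sqrt{1345}$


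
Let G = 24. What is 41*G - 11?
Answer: 973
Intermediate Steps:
41*G - 11 = 41*24 - 11 = 984 - 11 = 973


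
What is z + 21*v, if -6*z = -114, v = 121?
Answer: 2560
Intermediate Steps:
z = 19 (z = -⅙*(-114) = 19)
z + 21*v = 19 + 21*121 = 19 + 2541 = 2560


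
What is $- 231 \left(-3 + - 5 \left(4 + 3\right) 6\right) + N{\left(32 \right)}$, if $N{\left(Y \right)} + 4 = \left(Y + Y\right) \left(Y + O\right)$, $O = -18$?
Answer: $50095$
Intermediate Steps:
$N{\left(Y \right)} = -4 + 2 Y \left(-18 + Y\right)$ ($N{\left(Y \right)} = -4 + \left(Y + Y\right) \left(Y - 18\right) = -4 + 2 Y \left(-18 + Y\right)$)
$- 231 \left(-3 + - 5 \left(4 + 3\right) 6\right) + N{\left(32 \right)} = - 231 \left(-3 + - 5 \left(4 + 3\right) 6\right) - \left(1156 - 2048\right) = - 231 \left(-3 + \left(-5\right) 7 \cdot 6\right) - -892 = - 231 \left(-3 - 210\right) - -892 = - 231 \left(-3 - 210\right) + 892 = \left(-231\right) \left(-213\right) + 892 = 49203 + 892 = 50095$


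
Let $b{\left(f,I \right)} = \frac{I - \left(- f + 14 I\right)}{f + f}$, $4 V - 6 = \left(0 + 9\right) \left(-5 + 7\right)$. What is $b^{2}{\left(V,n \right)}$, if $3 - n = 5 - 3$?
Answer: $\frac{49}{144} \approx 0.34028$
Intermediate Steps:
$V = 6$ ($V = \frac{3}{2} + \frac{\left(0 + 9\right) \left(-5 + 7\right)}{4} = \frac{3}{2} + \frac{9 \cdot 2}{4} = \frac{3}{2} + \frac{1}{4} \cdot 18 = \frac{3}{2} + \frac{9}{2} = 6$)
$n = 1$ ($n = 3 - \left(5 - 3\right) = 3 - 2 = 1$)
$b{\left(f,I \right)} = \frac{f - 13 I}{2 f}$ ($b{\left(f,I \right)} = \frac{I - \left(- f + 14 I\right)}{2 f} = \left(f - 13 I\right) \frac{1}{2 f} = \frac{f - 13 I}{2 f}$)
$b^{2}{\left(V,n \right)} = \left(\frac{6 - 13}{2 \cdot 6}\right)^{2} = \left(\frac{1}{2} \cdot \frac{1}{6} \left(6 - 13\right)\right)^{2} = \left(\frac{1}{2} \cdot \frac{1}{6} \left(-7\right)\right)^{2} = \left(- \frac{7}{12}\right)^{2} = \frac{49}{144}$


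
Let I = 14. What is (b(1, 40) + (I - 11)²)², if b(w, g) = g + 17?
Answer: 4356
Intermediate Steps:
b(w, g) = 17 + g
(b(1, 40) + (I - 11)²)² = ((17 + 40) + (14 - 11)²)² = (57 + 3²)² = (57 + 9)² = 66² = 4356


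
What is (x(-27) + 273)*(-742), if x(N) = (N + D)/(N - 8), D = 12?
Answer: -202884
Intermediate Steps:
x(N) = (12 + N)/(-8 + N) (x(N) = (N + 12)/(N - 8) = (12 + N)/(-8 + N))
(x(-27) + 273)*(-742) = ((12 - 27)/(-8 - 27) + 273)*(-742) = (-15/(-35) + 273)*(-742) = (-1/35*(-15) + 273)*(-742) = (3/7 + 273)*(-742) = (1914/7)*(-742) = -202884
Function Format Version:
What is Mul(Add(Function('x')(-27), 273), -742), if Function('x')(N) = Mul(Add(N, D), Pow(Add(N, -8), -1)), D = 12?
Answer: -202884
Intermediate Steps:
Function('x')(N) = Mul(Pow(Add(-8, N), -1), Add(12, N)) (Function('x')(N) = Mul(Add(N, 12), Pow(Add(N, -8), -1)) = Mul(Add(12, N), Pow(Add(-8, N), -1)) = Mul(Pow(Add(-8, N), -1), Add(12, N)))
Mul(Add(Function('x')(-27), 273), -742) = Mul(Add(Mul(Pow(Add(-8, -27), -1), Add(12, -27)), 273), -742) = Mul(Add(Mul(Pow(-35, -1), -15), 273), -742) = Mul(Add(Mul(Rational(-1, 35), -15), 273), -742) = Mul(Add(Rational(3, 7), 273), -742) = Mul(Rational(1914, 7), -742) = -202884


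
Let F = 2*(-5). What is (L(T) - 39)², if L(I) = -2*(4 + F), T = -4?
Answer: 729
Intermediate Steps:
F = -10
L(I) = 12 (L(I) = -2*(4 - 10) = -2*(-6) = 12)
(L(T) - 39)² = (12 - 39)² = (-27)² = 729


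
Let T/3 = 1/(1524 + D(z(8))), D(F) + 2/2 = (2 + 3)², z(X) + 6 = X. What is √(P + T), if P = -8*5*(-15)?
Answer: √39938529/258 ≈ 24.495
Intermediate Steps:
P = 600 (P = -40*(-15) = 600)
z(X) = -6 + X
D(F) = 24 (D(F) = -1 + (2 + 3)² = -1 + 5² = -1 + 25 = 24)
T = 1/516 (T = 3/(1524 + 24) = 3/1548 = 3*(1/1548) = 1/516 ≈ 0.0019380)
√(P + T) = √(600 + 1/516) = √(309601/516) = √39938529/258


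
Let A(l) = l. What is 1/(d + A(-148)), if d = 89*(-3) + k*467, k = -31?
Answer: -1/14892 ≈ -6.7150e-5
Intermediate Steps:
d = -14744 (d = 89*(-3) - 31*467 = -267 - 14477 = -14744)
1/(d + A(-148)) = 1/(-14744 - 148) = 1/(-14892) = -1/14892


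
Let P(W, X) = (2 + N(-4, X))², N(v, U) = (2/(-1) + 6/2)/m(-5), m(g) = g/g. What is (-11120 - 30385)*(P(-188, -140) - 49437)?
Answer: 2051509140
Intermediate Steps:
m(g) = 1
N(v, U) = 1 (N(v, U) = (2/(-1) + 6/2)/1 = (2*(-1) + 6*(½))*1 = (-2 + 3)*1 = 1*1 = 1)
P(W, X) = 9 (P(W, X) = (2 + 1)² = 3² = 9)
(-11120 - 30385)*(P(-188, -140) - 49437) = (-11120 - 30385)*(9 - 49437) = -41505*(-49428) = 2051509140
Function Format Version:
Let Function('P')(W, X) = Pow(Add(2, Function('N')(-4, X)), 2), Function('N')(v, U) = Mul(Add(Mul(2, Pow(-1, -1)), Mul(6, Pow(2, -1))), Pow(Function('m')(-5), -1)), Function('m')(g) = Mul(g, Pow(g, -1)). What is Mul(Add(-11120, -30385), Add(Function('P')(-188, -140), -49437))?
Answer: 2051509140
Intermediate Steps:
Function('m')(g) = 1
Function('N')(v, U) = 1 (Function('N')(v, U) = Mul(Add(Mul(2, Pow(-1, -1)), Mul(6, Pow(2, -1))), Pow(1, -1)) = Mul(Add(Mul(2, -1), Mul(6, Rational(1, 2))), 1) = Mul(Add(-2, 3), 1) = Mul(1, 1) = 1)
Function('P')(W, X) = 9 (Function('P')(W, X) = Pow(Add(2, 1), 2) = Pow(3, 2) = 9)
Mul(Add(-11120, -30385), Add(Function('P')(-188, -140), -49437)) = Mul(Add(-11120, -30385), Add(9, -49437)) = Mul(-41505, -49428) = 2051509140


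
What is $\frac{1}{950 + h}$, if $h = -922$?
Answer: $\frac{1}{28} \approx 0.035714$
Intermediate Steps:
$\frac{1}{950 + h} = \frac{1}{950 - 922} = \frac{1}{28}$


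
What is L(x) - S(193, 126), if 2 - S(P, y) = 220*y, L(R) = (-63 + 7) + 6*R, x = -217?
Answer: 26360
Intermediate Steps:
L(R) = -56 + 6*R
S(P, y) = 2 - 220*y
L(x) - S(193, 126) = (-56 + 6*(-217)) - (2 - 220*126) = (-56 - 1302) - (2 - 27720) = -1358 - 1*(-27718) = -1358 + 27718 = 26360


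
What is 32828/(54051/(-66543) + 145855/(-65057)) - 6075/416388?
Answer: -1643755154171446499/152930350481076 ≈ -10748.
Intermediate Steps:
32828/(54051/(-66543) + 145855/(-65057)) - 6075/416388 = 32828/(54051*(-1/66543) + 145855*(-1/65057)) - 6075*1/416388 = 32828/(-18017/22181 - 145855/65057) - 2025/138796 = 32828/(-4407341724/1443029317) - 2025/138796 = 32828*(-1443029317/4407341724) - 2025/138796 = -11842941604619/1101835431 - 2025/138796 = -1643755154171446499/152930350481076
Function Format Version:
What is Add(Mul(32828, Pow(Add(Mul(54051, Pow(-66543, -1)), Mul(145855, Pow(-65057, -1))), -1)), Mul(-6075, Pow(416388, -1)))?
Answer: Rational(-1643755154171446499, 152930350481076) ≈ -10748.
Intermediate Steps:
Add(Mul(32828, Pow(Add(Mul(54051, Pow(-66543, -1)), Mul(145855, Pow(-65057, -1))), -1)), Mul(-6075, Pow(416388, -1))) = Add(Mul(32828, Pow(Add(Mul(54051, Rational(-1, 66543)), Mul(145855, Rational(-1, 65057))), -1)), Mul(-6075, Rational(1, 416388))) = Add(Mul(32828, Pow(Add(Rational(-18017, 22181), Rational(-145855, 65057)), -1)), Rational(-2025, 138796)) = Add(Mul(32828, Pow(Rational(-4407341724, 1443029317), -1)), Rational(-2025, 138796)) = Add(Mul(32828, Rational(-1443029317, 4407341724)), Rational(-2025, 138796)) = Add(Rational(-11842941604619, 1101835431), Rational(-2025, 138796)) = Rational(-1643755154171446499, 152930350481076)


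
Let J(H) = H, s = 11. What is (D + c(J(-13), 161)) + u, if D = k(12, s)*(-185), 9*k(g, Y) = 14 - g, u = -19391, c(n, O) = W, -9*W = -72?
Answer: -174817/9 ≈ -19424.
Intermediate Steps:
W = 8 (W = -⅑*(-72) = 8)
c(n, O) = 8
k(g, Y) = 14/9 - g/9 (k(g, Y) = (14 - g)/9 = 14/9 - g/9)
D = -370/9 (D = (14/9 - ⅑*12)*(-185) = (14/9 - 4/3)*(-185) = (2/9)*(-185) = -370/9 ≈ -41.111)
(D + c(J(-13), 161)) + u = (-370/9 + 8) - 19391 = -298/9 - 19391 = -174817/9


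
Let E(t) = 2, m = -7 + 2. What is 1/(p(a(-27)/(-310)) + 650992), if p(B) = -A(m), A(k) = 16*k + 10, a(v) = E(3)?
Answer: 1/651062 ≈ 1.5360e-6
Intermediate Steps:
m = -5
a(v) = 2
A(k) = 10 + 16*k
p(B) = 70 (p(B) = -(10 + 16*(-5)) = -(10 - 80) = -1*(-70) = 70)
1/(p(a(-27)/(-310)) + 650992) = 1/(70 + 650992) = 1/651062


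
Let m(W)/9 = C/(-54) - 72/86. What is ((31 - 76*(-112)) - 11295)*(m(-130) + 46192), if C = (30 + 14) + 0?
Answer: -381238400/3 ≈ -1.2708e+8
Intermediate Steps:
C = 44 (C = 44 + 0 = 44)
m(W) = -1918/129 (m(W) = 9*(44/(-54) - 72/86) = 9*(44*(-1/54) - 72*1/86) = 9*(-22/27 - 36/43) = 9*(-1918/1161) = -1918/129)
((31 - 76*(-112)) - 11295)*(m(-130) + 46192) = ((31 - 76*(-112)) - 11295)*(-1918/129 + 46192) = ((31 + 8512) - 11295)*(5956850/129) = (8543 - 11295)*(5956850/129) = -2752*5956850/129 = -381238400/3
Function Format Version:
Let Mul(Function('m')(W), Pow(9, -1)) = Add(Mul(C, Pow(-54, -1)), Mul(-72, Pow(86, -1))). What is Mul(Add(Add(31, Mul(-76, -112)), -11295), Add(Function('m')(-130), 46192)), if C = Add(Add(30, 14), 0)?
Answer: Rational(-381238400, 3) ≈ -1.2708e+8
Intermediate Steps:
C = 44 (C = Add(44, 0) = 44)
Function('m')(W) = Rational(-1918, 129) (Function('m')(W) = Mul(9, Add(Mul(44, Pow(-54, -1)), Mul(-72, Pow(86, -1)))) = Mul(9, Add(Mul(44, Rational(-1, 54)), Mul(-72, Rational(1, 86)))) = Mul(9, Add(Rational(-22, 27), Rational(-36, 43))) = Mul(9, Rational(-1918, 1161)) = Rational(-1918, 129))
Mul(Add(Add(31, Mul(-76, -112)), -11295), Add(Function('m')(-130), 46192)) = Mul(Add(Add(31, Mul(-76, -112)), -11295), Add(Rational(-1918, 129), 46192)) = Mul(Add(Add(31, 8512), -11295), Rational(5956850, 129)) = Mul(Add(8543, -11295), Rational(5956850, 129)) = Mul(-2752, Rational(5956850, 129)) = Rational(-381238400, 3)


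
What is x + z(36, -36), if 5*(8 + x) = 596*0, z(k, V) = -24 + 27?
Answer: -5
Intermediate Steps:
z(k, V) = 3
x = -8 (x = -8 + (596*0)/5 = -8 + (⅕)*0 = -8 + 0 = -8)
x + z(36, -36) = -8 + 3 = -5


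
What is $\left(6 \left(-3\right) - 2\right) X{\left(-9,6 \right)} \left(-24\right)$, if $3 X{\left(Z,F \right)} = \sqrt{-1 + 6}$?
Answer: $160 \sqrt{5} \approx 357.77$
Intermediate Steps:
$X{\left(Z,F \right)} = \frac{\sqrt{5}}{3}$ ($X{\left(Z,F \right)} = \frac{\sqrt{-1 + 6}}{3} = \frac{\sqrt{5}}{3}$)
$\left(6 \left(-3\right) - 2\right) X{\left(-9,6 \right)} \left(-24\right) = \left(6 \left(-3\right) - 2\right) \frac{\sqrt{5}}{3} \left(-24\right) = \left(-18 - 2\right) \frac{\sqrt{5}}{3} \left(-24\right) = - 20 \frac{\sqrt{5}}{3} \left(-24\right) = - \frac{20 \sqrt{5}}{3} \left(-24\right) = 160 \sqrt{5}$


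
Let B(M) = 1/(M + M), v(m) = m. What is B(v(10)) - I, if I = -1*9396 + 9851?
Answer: -9099/20 ≈ -454.95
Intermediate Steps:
B(M) = 1/(2*M)
I = 455 (I = -9396 + 9851 = 455)
B(v(10)) - I = (½)/10 - 1*455 = (½)*(⅒) - 455 = 1/20 - 455 = -9099/20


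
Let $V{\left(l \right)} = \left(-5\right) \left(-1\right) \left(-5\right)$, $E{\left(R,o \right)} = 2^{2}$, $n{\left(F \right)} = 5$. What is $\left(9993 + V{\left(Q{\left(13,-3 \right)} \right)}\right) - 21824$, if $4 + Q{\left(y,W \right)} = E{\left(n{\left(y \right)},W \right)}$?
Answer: $-11856$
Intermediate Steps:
$E{\left(R,o \right)} = 4$
$Q{\left(y,W \right)} = 0$ ($Q{\left(y,W \right)} = -4 + 4 = 0$)
$V{\left(l \right)} = -25$ ($V{\left(l \right)} = 5 \left(-5\right) = -25$)
$\left(9993 + V{\left(Q{\left(13,-3 \right)} \right)}\right) - 21824 = \left(9993 - 25\right) - 21824 = 9968 - 21824 = -11856$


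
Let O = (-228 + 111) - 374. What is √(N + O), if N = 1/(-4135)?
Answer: I*√8395232610/4135 ≈ 22.159*I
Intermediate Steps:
O = -491 (O = -117 - 374 = -491)
N = -1/4135 ≈ -0.00024184
√(N + O) = √(-1/4135 - 491) = √(-2030286/4135) = I*√8395232610/4135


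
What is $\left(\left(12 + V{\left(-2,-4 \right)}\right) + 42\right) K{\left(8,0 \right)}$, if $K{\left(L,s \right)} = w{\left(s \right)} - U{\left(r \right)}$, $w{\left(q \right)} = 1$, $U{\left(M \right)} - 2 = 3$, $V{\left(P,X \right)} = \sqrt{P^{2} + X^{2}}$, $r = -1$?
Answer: $-216 - 8 \sqrt{5} \approx -233.89$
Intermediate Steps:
$U{\left(M \right)} = 5$ ($U{\left(M \right)} = 2 + 3 = 5$)
$K{\left(L,s \right)} = -4$ ($K{\left(L,s \right)} = 1 - 5 = -4$)
$\left(\left(12 + V{\left(-2,-4 \right)}\right) + 42\right) K{\left(8,0 \right)} = \left(\left(12 + \sqrt{\left(-2\right)^{2} + \left(-4\right)^{2}}\right) + 42\right) \left(-4\right) = \left(\left(12 + \sqrt{4 + 16}\right) + 42\right) \left(-4\right) = \left(\left(12 + \sqrt{20}\right) + 42\right) \left(-4\right) = \left(\left(12 + 2 \sqrt{5}\right) + 42\right) \left(-4\right) = \left(54 + 2 \sqrt{5}\right) \left(-4\right) = -216 - 8 \sqrt{5}$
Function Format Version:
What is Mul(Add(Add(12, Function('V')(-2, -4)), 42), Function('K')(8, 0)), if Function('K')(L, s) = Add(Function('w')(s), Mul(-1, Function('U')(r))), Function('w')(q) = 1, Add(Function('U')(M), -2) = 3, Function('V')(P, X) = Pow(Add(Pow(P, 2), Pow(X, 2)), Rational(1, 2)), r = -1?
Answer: Add(-216, Mul(-8, Pow(5, Rational(1, 2)))) ≈ -233.89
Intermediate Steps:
Function('U')(M) = 5 (Function('U')(M) = Add(2, 3) = 5)
Function('K')(L, s) = -4 (Function('K')(L, s) = Add(1, Mul(-1, 5)) = Add(1, -5) = -4)
Mul(Add(Add(12, Function('V')(-2, -4)), 42), Function('K')(8, 0)) = Mul(Add(Add(12, Pow(Add(Pow(-2, 2), Pow(-4, 2)), Rational(1, 2))), 42), -4) = Mul(Add(Add(12, Pow(Add(4, 16), Rational(1, 2))), 42), -4) = Mul(Add(Add(12, Pow(20, Rational(1, 2))), 42), -4) = Mul(Add(Add(12, Mul(2, Pow(5, Rational(1, 2)))), 42), -4) = Mul(Add(54, Mul(2, Pow(5, Rational(1, 2)))), -4) = Add(-216, Mul(-8, Pow(5, Rational(1, 2))))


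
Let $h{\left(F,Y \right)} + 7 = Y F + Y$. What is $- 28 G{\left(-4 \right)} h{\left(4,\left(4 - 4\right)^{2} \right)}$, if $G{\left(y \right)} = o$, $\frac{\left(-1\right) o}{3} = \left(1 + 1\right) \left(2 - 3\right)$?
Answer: $1176$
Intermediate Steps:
$o = 6$ ($o = - 3 \left(1 + 1\right) \left(2 - 3\right) = - 3 \cdot 2 \left(-1\right) = \left(-3\right) \left(-2\right) = 6$)
$h{\left(F,Y \right)} = -7 + Y + F Y$ ($h{\left(F,Y \right)} = -7 + \left(Y F + Y\right) = -7 + \left(F Y + Y\right) = -7 + \left(Y + F Y\right) = -7 + Y + F Y$)
$G{\left(y \right)} = 6$
$- 28 G{\left(-4 \right)} h{\left(4,\left(4 - 4\right)^{2} \right)} = \left(-28\right) 6 \left(-7 + \left(4 - 4\right)^{2} + 4 \left(4 - 4\right)^{2}\right) = - 168 \left(-7 + 0^{2} + 4 \cdot 0^{2}\right) = - 168 \left(-7 + 0 + 4 \cdot 0\right) = - 168 \left(-7 + 0 + 0\right) = \left(-168\right) \left(-7\right) = 1176$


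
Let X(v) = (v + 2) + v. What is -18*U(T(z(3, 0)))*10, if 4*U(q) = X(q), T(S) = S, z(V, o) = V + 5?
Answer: -810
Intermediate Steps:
z(V, o) = 5 + V
X(v) = 2 + 2*v (X(v) = (2 + v) + v = 2 + 2*v)
U(q) = ½ + q/2 (U(q) = (2 + 2*q)/4 = ½ + q/2)
-18*U(T(z(3, 0)))*10 = -18*(½ + (5 + 3)/2)*10 = -18*(½ + (½)*8)*10 = -18*(½ + 4)*10 = -18*9/2*10 = -81*10 = -810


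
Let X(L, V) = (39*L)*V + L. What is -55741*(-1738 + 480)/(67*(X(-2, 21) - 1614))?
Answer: -35061089/109009 ≈ -321.63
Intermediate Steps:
X(L, V) = L + 39*L*V (X(L, V) = 39*L*V + L = L + 39*L*V)
-55741*(-1738 + 480)/(67*(X(-2, 21) - 1614)) = -55741*(-1738 + 480)/(67*(-2*(1 + 39*21) - 1614)) = -55741*(-1258/(67*(-2*(1 + 819) - 1614))) = -55741*(-1258/(67*(-2*820 - 1614))) = -55741*(-1258/(67*(-1640 - 1614))) = -55741/(67*(-3254*(-1/1258))) = -55741/(67*(1627/629)) = -55741/109009/629 = -55741*629/109009 = -35061089/109009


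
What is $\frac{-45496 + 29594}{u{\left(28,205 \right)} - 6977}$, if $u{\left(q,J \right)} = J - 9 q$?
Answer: $\frac{7951}{3512} \approx 2.264$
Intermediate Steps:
$u{\left(q,J \right)} = J - 9 q$
$\frac{-45496 + 29594}{u{\left(28,205 \right)} - 6977} = \frac{-45496 + 29594}{\left(205 - 252\right) - 6977} = - \frac{15902}{\left(205 - 252\right) - 6977} = - \frac{15902}{-47 - 6977} = - \frac{15902}{-7024} = \left(-15902\right) \left(- \frac{1}{7024}\right) = \frac{7951}{3512}$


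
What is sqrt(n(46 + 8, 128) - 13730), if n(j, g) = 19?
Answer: I*sqrt(13711) ≈ 117.09*I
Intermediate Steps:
sqrt(n(46 + 8, 128) - 13730) = sqrt(19 - 13730) = sqrt(-13711) = I*sqrt(13711)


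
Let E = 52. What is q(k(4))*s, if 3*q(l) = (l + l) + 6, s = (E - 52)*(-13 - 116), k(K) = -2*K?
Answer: 0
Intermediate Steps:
s = 0 (s = (52 - 52)*(-13 - 116) = 0*(-129) = 0)
q(l) = 2 + 2*l/3 (q(l) = ((l + l) + 6)/3 = (2*l + 6)/3 = (6 + 2*l)/3 = 2 + 2*l/3)
q(k(4))*s = (2 + 2*(-2*4)/3)*0 = (2 + (⅔)*(-8))*0 = (2 - 16/3)*0 = -10/3*0 = 0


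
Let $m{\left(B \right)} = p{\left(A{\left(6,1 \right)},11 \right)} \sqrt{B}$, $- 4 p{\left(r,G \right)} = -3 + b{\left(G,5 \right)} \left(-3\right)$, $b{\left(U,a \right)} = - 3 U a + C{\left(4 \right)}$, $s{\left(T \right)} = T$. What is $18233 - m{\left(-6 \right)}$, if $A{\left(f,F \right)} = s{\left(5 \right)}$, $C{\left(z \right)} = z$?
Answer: $18233 + 120 i \sqrt{6} \approx 18233.0 + 293.94 i$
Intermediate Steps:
$b{\left(U,a \right)} = 4 - 3 U a$ ($b{\left(U,a \right)} = - 3 U a + 4 = 4 - 3 U a$)
$A{\left(f,F \right)} = 5$
$p{\left(r,G \right)} = \frac{15}{4} - \frac{45 G}{4}$ ($p{\left(r,G \right)} = - \frac{-3 + \left(4 - 3 G 5\right) \left(-3\right)}{4} = - \frac{-3 + \left(4 - 15 G\right) \left(-3\right)}{4} = - \frac{-3 + \left(-12 + 45 G\right)}{4} = - \frac{-15 + 45 G}{4} = \frac{15}{4} - \frac{45 G}{4}$)
$m{\left(B \right)} = - 120 \sqrt{B}$ ($m{\left(B \right)} = \left(\frac{15}{4} - \frac{495}{4}\right) \sqrt{B} = - 120 \sqrt{B}$)
$18233 - m{\left(-6 \right)} = 18233 - - 120 \sqrt{-6} = 18233 - - 120 i \sqrt{6} = 18233 + 120 i \sqrt{6}$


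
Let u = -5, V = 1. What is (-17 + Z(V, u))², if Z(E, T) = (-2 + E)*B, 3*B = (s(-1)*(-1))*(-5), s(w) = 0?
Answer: 289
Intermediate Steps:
B = 0 (B = ((0*(-1))*(-5))/3 = (0*(-5))/3 = (⅓)*0 = 0)
Z(E, T) = 0 (Z(E, T) = (-2 + E)*0 = 0)
(-17 + Z(V, u))² = (-17 + 0)² = (-17)² = 289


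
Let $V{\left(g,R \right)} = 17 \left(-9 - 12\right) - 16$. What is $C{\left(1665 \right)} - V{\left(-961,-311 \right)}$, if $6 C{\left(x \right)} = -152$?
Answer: $\frac{1043}{3} \approx 347.67$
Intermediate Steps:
$C{\left(x \right)} = - \frac{76}{3}$ ($C{\left(x \right)} = \frac{1}{6} \left(-152\right) = - \frac{76}{3}$)
$V{\left(g,R \right)} = -373$ ($V{\left(g,R \right)} = 17 \left(-9 - 12\right) - 16 = 17 \left(-21\right) - 16 = -357 - 16 = -373$)
$C{\left(1665 \right)} - V{\left(-961,-311 \right)} = - \frac{76}{3} - -373 = - \frac{76}{3} + 373 = \frac{1043}{3}$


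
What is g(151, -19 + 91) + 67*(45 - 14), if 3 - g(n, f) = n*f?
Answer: -8792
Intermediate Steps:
g(n, f) = 3 - f*n (g(n, f) = 3 - n*f = 3 - f*n)
g(151, -19 + 91) + 67*(45 - 14) = (3 - 1*(-19 + 91)*151) + 67*(45 - 14) = (3 - 1*72*151) + 67*31 = (3 - 10872) + 2077 = -10869 + 2077 = -8792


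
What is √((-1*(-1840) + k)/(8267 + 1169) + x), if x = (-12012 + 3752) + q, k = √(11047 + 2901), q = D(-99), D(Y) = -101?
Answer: √(-186107539604 + 4718*√3487)/4718 ≈ 91.437*I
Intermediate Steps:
q = -101
k = 2*√3487 (k = √13948 = 2*√3487 ≈ 118.10)
x = -8361 (x = (-12012 + 3752) - 101 = -8260 - 101 = -8361)
√((-1*(-1840) + k)/(8267 + 1169) + x) = √((-1*(-1840) + 2*√3487)/(8267 + 1169) - 8361) = √((1840 + 2*√3487)/9436 - 8361) = √((1840 + 2*√3487)*(1/9436) - 8361) = √((460/2359 + √3487/4718) - 8361) = √(-19723139/2359 + √3487/4718)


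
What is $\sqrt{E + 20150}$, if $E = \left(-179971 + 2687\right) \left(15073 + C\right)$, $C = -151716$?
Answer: $9 \sqrt{299069602} \approx 1.5564 \cdot 10^{5}$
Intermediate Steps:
$E = 24224617612$ ($E = \left(-179971 + 2687\right) \left(15073 - 151716\right) = \left(-177284\right) \left(-136643\right) = 24224617612$)
$\sqrt{E + 20150} = \sqrt{24224617612 + 20150} = \sqrt{24224637762} = 9 \sqrt{299069602}$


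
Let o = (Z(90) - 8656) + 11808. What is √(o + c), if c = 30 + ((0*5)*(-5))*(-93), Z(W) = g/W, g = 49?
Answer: √2864290/30 ≈ 56.414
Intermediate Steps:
Z(W) = 49/W
c = 30 (c = 30 + (0*(-5))*(-93) = 30 + 0*(-93) = 30 + 0 = 30)
o = 283729/90 (o = (49/90 - 8656) + 11808 = -778991/90 + 11808 = 283729/90 ≈ 3152.5)
√(o + c) = √(283729/90 + 30) = √(286429/90) = √2864290/30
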